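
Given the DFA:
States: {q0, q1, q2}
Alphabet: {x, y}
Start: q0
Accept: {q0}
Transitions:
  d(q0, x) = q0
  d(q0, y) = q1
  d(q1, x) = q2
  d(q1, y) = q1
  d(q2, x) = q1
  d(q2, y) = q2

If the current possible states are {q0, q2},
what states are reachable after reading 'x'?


Apply transition on 'x' from each current state:
  d(q0, x) = q0
  d(q2, x) = q1

{q0, q1}


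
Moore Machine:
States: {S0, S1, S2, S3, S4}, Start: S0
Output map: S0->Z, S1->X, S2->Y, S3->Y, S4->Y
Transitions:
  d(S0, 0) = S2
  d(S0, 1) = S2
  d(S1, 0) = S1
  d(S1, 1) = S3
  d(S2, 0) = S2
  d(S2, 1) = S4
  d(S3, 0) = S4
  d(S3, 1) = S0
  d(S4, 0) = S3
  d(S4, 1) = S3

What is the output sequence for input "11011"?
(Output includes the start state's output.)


Start: S0 (output Z)
  --1--> S2 (output Y)
  --1--> S4 (output Y)
  --0--> S3 (output Y)
  --1--> S0 (output Z)
  --1--> S2 (output Y)

"ZYYYZY"


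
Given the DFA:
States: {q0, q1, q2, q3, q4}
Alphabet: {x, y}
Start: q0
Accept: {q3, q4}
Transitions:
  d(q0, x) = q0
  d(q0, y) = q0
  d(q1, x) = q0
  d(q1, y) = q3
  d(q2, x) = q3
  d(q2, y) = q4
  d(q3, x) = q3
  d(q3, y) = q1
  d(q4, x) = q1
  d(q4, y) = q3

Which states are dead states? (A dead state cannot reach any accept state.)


Forward reachability from each state:
  q0 -> reaches {q0}, no accept state (dead)
  q1 -> reaches accept state q3 (live)
  q2 -> reaches accept state q3 (live)
  q3 -> reaches accept state q3 (live)
  q4 -> reaches accept state q3 (live)

{q0}


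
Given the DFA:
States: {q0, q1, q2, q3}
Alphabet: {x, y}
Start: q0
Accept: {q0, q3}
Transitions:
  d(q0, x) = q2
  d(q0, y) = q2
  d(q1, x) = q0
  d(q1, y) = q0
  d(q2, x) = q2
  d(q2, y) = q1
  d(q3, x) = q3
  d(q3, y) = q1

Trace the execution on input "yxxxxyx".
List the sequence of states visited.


Input: yxxxxyx
d(q0, y) = q2
d(q2, x) = q2
d(q2, x) = q2
d(q2, x) = q2
d(q2, x) = q2
d(q2, y) = q1
d(q1, x) = q0


q0 -> q2 -> q2 -> q2 -> q2 -> q2 -> q1 -> q0


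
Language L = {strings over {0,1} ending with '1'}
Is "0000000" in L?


last symbol = '0'

No, "0000000" is not in L


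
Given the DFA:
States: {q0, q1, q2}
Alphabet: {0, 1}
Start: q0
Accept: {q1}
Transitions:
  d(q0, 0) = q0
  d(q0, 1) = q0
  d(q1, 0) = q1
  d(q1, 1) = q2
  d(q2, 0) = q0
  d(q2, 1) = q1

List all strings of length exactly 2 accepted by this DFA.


All strings of length 2: 4 total
Accepted: 0

None


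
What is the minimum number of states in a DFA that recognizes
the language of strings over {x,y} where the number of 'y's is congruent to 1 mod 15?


States track (count of 'y') mod 15.
Need 15 states: one per remainder 0..14; accept = remainder 1.

15


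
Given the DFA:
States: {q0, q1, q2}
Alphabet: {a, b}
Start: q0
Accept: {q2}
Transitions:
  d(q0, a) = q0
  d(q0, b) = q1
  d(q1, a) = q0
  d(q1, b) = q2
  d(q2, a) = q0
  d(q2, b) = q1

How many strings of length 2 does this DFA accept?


Enumerating all length-2 strings:
  "aa" -> q0 [reject]
  "ab" -> q1 [reject]
  "ba" -> q0 [reject]
  "bb" -> q2 [accept]

1 out of 4


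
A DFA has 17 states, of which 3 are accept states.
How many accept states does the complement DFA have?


Complement swaps accept and non-accept states.
17 - 3 = 14

14


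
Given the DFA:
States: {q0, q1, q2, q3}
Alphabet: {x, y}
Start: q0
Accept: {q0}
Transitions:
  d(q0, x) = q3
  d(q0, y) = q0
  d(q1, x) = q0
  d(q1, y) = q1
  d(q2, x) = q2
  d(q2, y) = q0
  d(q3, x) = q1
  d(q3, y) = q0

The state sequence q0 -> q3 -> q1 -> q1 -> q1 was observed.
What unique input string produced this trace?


Trace back each transition to find the symbol:
  q0 --[x]--> q3
  q3 --[x]--> q1
  q1 --[y]--> q1
  q1 --[y]--> q1

"xxyy"


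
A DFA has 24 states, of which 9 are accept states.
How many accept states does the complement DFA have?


Complement swaps accept and non-accept states.
24 - 9 = 15

15


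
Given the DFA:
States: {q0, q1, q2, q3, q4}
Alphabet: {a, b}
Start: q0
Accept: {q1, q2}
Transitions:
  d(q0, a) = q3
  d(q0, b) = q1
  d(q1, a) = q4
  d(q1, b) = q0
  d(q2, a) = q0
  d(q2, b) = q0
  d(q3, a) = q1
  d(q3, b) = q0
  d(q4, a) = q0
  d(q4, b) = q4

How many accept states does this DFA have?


Accept states listed: {q1, q2}
Counting: q1(1) q2(2)

2


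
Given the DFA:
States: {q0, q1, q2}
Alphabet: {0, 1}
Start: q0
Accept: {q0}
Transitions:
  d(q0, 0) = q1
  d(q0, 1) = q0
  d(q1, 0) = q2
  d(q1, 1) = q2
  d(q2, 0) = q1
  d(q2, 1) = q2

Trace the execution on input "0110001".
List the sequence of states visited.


Input: 0110001
d(q0, 0) = q1
d(q1, 1) = q2
d(q2, 1) = q2
d(q2, 0) = q1
d(q1, 0) = q2
d(q2, 0) = q1
d(q1, 1) = q2


q0 -> q1 -> q2 -> q2 -> q1 -> q2 -> q1 -> q2


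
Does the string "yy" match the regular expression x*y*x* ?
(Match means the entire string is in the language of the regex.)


|string| = 2; first = 'y'; last = 'y'

Yes, "yy" matches x*y*x*


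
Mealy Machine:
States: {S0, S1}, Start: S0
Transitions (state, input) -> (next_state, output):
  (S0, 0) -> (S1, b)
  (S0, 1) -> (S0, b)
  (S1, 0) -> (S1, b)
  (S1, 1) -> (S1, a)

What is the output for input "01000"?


Step-by-step:
  (S0, 0) -> (S1, b)
  (S1, 1) -> (S1, a)
  (S1, 0) -> (S1, b)
  (S1, 0) -> (S1, b)
  (S1, 0) -> (S1, b)

"babbb"


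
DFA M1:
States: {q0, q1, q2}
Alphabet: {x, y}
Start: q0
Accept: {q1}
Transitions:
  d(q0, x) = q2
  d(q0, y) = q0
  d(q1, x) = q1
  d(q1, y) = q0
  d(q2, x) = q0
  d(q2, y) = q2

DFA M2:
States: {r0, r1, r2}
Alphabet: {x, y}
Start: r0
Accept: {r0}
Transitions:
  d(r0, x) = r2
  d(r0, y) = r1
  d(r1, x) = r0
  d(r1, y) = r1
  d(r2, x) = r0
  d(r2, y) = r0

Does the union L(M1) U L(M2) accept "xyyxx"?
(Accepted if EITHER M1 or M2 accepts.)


M1: final=q2 accepted=False
M2: final=r2 accepted=False

No, union rejects (neither accepts)


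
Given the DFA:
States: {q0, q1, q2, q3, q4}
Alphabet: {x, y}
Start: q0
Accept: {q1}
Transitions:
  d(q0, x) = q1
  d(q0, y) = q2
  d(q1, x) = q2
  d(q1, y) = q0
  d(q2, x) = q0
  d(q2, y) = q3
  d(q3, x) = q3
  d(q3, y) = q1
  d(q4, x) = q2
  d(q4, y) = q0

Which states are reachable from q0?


BFS from q0:
  layer 0: {q0}
  layer 1: {q1, q2}
  layer 2: {q3}

{q0, q1, q2, q3}


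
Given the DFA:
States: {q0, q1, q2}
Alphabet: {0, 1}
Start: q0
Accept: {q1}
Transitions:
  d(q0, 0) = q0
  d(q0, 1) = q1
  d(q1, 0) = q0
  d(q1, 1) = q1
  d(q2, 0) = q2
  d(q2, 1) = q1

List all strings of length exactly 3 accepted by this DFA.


All strings of length 3: 8 total
Accepted: 4

"001", "011", "101", "111"


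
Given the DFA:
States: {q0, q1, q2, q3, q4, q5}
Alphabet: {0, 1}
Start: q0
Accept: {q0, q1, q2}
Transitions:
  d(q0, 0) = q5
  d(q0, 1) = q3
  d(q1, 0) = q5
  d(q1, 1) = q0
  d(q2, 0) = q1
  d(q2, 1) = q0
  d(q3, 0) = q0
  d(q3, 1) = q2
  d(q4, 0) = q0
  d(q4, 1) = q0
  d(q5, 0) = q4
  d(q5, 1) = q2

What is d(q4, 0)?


Looking up transition d(q4, 0)

q0


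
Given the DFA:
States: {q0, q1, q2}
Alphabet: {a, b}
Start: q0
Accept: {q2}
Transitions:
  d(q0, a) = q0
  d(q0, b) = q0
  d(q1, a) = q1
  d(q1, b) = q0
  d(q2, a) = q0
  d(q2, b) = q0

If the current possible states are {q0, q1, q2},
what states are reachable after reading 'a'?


Apply transition on 'a' from each current state:
  d(q0, a) = q0
  d(q1, a) = q1
  d(q2, a) = q0

{q0, q1}


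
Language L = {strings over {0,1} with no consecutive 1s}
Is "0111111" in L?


'11' occurs at index 1

No, "0111111" is not in L


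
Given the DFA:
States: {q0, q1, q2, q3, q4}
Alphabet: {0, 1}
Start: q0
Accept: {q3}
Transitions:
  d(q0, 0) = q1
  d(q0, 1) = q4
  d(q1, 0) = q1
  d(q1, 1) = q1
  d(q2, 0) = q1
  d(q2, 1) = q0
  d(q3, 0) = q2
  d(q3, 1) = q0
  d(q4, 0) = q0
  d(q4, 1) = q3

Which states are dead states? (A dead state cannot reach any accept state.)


Forward reachability from each state:
  q0 -> reaches accept state q3 (live)
  q1 -> reaches {q1}, no accept state (dead)
  q2 -> reaches accept state q3 (live)
  q3 -> reaches accept state q3 (live)
  q4 -> reaches accept state q3 (live)

{q1}


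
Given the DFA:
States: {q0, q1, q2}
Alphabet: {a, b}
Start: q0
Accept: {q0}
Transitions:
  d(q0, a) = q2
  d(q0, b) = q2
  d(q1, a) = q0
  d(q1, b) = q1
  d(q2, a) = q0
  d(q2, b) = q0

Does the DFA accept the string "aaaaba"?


Trace: q0 -> q2 -> q0 -> q2 -> q0 -> q2 -> q0
Final state: q0
Accept states: {q0}

Yes, accepted (final state q0 is an accept state)


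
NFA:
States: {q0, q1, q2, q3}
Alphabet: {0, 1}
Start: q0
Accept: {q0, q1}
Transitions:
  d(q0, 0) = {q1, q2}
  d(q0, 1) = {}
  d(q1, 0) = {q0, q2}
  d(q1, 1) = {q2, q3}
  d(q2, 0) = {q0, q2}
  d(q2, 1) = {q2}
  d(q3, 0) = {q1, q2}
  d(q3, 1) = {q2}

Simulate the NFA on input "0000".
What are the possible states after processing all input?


Start: {q0}
  --0--> {q1, q2}
  --0--> {q0, q2}
  --0--> {q0, q1, q2}
  --0--> {q0, q1, q2}

{q0, q1, q2}


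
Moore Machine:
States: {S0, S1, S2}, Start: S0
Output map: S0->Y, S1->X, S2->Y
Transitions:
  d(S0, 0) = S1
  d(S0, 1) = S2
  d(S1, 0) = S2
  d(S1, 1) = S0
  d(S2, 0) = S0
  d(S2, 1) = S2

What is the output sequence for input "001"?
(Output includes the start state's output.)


Start: S0 (output Y)
  --0--> S1 (output X)
  --0--> S2 (output Y)
  --1--> S2 (output Y)

"YXYY"


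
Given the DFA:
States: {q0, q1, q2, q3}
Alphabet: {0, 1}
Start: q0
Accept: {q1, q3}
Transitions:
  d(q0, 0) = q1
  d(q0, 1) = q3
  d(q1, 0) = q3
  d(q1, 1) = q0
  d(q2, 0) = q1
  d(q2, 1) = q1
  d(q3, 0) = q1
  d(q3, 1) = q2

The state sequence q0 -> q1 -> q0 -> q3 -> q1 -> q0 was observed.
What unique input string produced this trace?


Trace back each transition to find the symbol:
  q0 --[0]--> q1
  q1 --[1]--> q0
  q0 --[1]--> q3
  q3 --[0]--> q1
  q1 --[1]--> q0

"01101"


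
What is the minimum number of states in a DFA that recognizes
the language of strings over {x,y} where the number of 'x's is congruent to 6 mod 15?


States track (count of 'x') mod 15.
Need 15 states: one per remainder 0..14; accept = remainder 6.

15


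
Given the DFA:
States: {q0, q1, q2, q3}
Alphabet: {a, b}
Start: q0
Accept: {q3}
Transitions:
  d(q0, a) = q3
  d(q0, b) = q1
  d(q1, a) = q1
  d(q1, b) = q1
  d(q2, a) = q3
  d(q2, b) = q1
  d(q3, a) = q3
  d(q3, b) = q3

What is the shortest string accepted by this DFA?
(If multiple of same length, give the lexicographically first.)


BFS by string length (lex-first path to each state shown):
  len 0: q0<-""
  len 1: q1<-"b", q3<-"a"
Found accept state at length 1.

"a"


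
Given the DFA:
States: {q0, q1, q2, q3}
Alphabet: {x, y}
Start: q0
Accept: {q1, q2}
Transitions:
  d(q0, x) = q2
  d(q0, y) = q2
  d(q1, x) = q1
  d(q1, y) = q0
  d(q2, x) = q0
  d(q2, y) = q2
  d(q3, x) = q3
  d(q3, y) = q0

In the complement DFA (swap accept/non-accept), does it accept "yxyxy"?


Trace: q0 -> q2 -> q0 -> q2 -> q0 -> q2
Final: q2
Original accept: {q1, q2}
Complement: q2 is in original accept

No, complement rejects (original accepts)


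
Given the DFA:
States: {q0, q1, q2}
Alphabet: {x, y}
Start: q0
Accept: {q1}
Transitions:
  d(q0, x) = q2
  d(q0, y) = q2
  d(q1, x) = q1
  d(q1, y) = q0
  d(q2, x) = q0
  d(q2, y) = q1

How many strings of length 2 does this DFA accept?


Enumerating all length-2 strings:
  "xx" -> q0 [reject]
  "xy" -> q1 [accept]
  "yx" -> q0 [reject]
  "yy" -> q1 [accept]

2 out of 4


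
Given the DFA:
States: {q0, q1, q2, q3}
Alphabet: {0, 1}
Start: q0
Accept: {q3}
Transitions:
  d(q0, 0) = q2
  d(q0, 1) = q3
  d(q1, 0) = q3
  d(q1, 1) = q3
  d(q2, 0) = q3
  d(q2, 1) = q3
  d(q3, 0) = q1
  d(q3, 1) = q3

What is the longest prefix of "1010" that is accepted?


Run the DFA, marking each prefix where the state is accepting:
  "" -> q0 [reject]
  "1" -> q3 [accept]
  "10" -> q1 [reject]
  "101" -> q3 [accept]
  "1010" -> q1 [reject]

"101"


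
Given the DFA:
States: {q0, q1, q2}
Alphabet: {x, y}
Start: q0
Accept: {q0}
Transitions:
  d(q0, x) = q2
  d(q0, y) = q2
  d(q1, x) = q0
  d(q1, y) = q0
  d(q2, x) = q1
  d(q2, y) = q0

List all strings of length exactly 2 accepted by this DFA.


All strings of length 2: 4 total
Accepted: 2

"xy", "yy"


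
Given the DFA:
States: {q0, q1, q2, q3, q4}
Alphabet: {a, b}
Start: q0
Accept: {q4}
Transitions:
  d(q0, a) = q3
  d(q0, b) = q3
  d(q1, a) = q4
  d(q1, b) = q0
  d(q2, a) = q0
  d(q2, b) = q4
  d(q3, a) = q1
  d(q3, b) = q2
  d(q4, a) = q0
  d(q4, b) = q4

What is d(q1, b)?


Looking up transition d(q1, b)

q0


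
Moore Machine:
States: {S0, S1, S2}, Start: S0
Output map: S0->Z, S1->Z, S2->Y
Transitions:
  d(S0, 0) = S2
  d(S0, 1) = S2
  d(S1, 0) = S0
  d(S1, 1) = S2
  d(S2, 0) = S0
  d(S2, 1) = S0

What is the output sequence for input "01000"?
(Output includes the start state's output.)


Start: S0 (output Z)
  --0--> S2 (output Y)
  --1--> S0 (output Z)
  --0--> S2 (output Y)
  --0--> S0 (output Z)
  --0--> S2 (output Y)

"ZYZYZY"


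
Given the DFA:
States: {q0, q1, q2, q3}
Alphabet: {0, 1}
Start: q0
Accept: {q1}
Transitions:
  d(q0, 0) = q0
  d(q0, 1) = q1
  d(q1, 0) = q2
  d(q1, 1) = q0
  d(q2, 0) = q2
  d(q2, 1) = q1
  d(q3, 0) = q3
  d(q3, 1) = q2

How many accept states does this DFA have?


Accept states listed: {q1}
Counting: q1(1)

1


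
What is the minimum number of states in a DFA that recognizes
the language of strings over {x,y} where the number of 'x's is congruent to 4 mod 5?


States track (count of 'x') mod 5.
Need 5 states: one per remainder 0..4; accept = remainder 4.

5


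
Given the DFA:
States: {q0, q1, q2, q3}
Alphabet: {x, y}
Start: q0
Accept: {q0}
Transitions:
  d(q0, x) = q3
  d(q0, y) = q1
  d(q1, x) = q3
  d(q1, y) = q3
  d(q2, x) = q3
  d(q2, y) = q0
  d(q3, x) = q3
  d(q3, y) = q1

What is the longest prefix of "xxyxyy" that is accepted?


Run the DFA, marking each prefix where the state is accepting:
  "" -> q0 [accept]
  "x" -> q3 [reject]
  "xx" -> q3 [reject]
  "xxy" -> q1 [reject]
  "xxyx" -> q3 [reject]
  "xxyxy" -> q1 [reject]
  "xxyxyy" -> q3 [reject]

""


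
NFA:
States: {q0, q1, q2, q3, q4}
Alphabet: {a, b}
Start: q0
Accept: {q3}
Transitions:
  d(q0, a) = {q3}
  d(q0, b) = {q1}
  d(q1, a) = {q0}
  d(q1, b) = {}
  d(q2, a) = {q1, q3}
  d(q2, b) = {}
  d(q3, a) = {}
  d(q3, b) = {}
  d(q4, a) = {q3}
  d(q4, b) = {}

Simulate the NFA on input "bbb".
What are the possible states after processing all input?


Start: {q0}
  --b--> {q1}
  --b--> {}
  --b--> {}

{} (empty set, no valid transitions)


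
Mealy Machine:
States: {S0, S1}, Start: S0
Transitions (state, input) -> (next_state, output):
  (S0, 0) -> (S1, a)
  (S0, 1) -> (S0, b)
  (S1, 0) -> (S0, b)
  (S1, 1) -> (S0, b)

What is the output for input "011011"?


Step-by-step:
  (S0, 0) -> (S1, a)
  (S1, 1) -> (S0, b)
  (S0, 1) -> (S0, b)
  (S0, 0) -> (S1, a)
  (S1, 1) -> (S0, b)
  (S0, 1) -> (S0, b)

"abbabb"


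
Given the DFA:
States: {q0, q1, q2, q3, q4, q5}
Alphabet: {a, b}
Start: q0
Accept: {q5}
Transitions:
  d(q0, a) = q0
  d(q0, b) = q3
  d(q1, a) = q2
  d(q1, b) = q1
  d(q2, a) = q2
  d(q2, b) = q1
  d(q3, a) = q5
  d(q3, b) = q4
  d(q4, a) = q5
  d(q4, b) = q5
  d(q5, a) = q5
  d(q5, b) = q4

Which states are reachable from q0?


BFS from q0:
  layer 0: {q0}
  layer 1: {q3}
  layer 2: {q4, q5}

{q0, q3, q4, q5}


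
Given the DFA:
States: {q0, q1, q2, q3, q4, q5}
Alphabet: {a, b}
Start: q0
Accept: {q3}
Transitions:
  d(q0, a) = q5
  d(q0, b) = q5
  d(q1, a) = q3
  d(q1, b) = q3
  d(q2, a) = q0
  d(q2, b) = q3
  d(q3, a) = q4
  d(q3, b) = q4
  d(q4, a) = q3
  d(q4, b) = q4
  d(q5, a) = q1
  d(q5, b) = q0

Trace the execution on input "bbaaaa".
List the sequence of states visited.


Input: bbaaaa
d(q0, b) = q5
d(q5, b) = q0
d(q0, a) = q5
d(q5, a) = q1
d(q1, a) = q3
d(q3, a) = q4


q0 -> q5 -> q0 -> q5 -> q1 -> q3 -> q4


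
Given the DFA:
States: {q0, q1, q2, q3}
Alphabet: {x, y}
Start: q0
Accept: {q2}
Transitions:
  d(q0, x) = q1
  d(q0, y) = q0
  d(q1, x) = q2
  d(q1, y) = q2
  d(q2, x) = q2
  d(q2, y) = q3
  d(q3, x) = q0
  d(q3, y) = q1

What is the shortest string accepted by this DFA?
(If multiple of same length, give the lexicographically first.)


BFS by string length (lex-first path to each state shown):
  len 0: q0<-""
  len 1: q0<-"y", q1<-"x"
  len 2: q0<-"yy", q1<-"yx", q2<-"xx"
Found accept state at length 2.

"xx"


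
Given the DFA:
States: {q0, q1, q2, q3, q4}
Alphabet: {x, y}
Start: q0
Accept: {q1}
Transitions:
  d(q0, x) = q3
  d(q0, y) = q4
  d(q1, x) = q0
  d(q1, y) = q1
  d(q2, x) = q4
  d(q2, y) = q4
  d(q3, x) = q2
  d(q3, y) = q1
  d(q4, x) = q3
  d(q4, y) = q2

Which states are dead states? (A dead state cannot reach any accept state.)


Forward reachability from each state:
  q0 -> reaches accept state q1 (live)
  q1 -> reaches accept state q1 (live)
  q2 -> reaches accept state q1 (live)
  q3 -> reaches accept state q1 (live)
  q4 -> reaches accept state q1 (live)

None (all states can reach an accept state)


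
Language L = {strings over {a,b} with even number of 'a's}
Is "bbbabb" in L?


count('a') = 1; 1 mod 2 = 1

No, "bbbabb" is not in L


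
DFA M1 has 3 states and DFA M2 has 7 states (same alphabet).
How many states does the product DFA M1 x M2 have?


Product construction pairs every M1 state with every M2 state.
3 * 7 = 21

21


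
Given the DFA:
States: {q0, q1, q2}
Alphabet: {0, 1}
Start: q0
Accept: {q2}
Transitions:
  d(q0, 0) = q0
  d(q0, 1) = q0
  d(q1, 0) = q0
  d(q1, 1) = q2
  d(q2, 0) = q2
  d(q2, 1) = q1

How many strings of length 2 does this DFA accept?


Enumerating all length-2 strings:
  "00" -> q0 [reject]
  "01" -> q0 [reject]
  "10" -> q0 [reject]
  "11" -> q0 [reject]

0 out of 4


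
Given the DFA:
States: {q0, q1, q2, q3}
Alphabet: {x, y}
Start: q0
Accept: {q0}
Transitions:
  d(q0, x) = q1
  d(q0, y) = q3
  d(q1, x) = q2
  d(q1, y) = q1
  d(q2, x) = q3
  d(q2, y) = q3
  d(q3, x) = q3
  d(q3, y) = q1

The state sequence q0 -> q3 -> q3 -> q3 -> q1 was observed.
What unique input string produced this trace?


Trace back each transition to find the symbol:
  q0 --[y]--> q3
  q3 --[x]--> q3
  q3 --[x]--> q3
  q3 --[y]--> q1

"yxxy"


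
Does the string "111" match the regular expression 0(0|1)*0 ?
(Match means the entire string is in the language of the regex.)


|string| = 3; first = '1'; last = '1'

No, "111" does not match 0(0|1)*0


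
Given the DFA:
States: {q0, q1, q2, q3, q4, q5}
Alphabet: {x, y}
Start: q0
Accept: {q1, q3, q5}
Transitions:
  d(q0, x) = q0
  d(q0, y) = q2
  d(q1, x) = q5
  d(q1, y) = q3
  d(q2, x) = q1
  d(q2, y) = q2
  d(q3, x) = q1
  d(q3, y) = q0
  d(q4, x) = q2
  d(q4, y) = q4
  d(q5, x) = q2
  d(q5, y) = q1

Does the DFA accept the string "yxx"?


Trace: q0 -> q2 -> q1 -> q5
Final state: q5
Accept states: {q1, q3, q5}

Yes, accepted (final state q5 is an accept state)


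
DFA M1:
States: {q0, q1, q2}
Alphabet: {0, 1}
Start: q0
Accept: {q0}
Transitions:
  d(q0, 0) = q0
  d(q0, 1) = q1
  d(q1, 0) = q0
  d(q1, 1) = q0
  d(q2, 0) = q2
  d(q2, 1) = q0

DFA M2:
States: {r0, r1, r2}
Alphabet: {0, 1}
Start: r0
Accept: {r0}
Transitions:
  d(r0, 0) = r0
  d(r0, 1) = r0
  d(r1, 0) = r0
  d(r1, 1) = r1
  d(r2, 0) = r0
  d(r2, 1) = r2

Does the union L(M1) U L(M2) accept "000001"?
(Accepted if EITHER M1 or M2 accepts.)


M1: final=q1 accepted=False
M2: final=r0 accepted=True

Yes, union accepts


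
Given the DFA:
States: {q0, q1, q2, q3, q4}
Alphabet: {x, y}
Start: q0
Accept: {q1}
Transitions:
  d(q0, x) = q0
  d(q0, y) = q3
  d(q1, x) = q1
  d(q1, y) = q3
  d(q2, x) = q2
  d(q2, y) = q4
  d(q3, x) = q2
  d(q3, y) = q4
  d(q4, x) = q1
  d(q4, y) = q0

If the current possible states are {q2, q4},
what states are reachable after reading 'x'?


Apply transition on 'x' from each current state:
  d(q2, x) = q2
  d(q4, x) = q1

{q1, q2}


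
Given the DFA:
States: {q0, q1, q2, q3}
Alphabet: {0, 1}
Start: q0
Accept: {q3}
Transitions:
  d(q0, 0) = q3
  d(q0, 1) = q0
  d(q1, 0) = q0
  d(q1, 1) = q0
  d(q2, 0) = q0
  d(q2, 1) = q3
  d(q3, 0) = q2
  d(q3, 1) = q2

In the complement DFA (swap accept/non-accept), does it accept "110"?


Trace: q0 -> q0 -> q0 -> q3
Final: q3
Original accept: {q3}
Complement: q3 is in original accept

No, complement rejects (original accepts)


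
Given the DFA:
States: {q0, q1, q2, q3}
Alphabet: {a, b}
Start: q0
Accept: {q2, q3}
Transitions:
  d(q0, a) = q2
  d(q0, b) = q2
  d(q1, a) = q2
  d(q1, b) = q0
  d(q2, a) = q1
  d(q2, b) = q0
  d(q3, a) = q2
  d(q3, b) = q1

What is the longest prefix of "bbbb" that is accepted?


Run the DFA, marking each prefix where the state is accepting:
  "" -> q0 [reject]
  "b" -> q2 [accept]
  "bb" -> q0 [reject]
  "bbb" -> q2 [accept]
  "bbbb" -> q0 [reject]

"bbb"


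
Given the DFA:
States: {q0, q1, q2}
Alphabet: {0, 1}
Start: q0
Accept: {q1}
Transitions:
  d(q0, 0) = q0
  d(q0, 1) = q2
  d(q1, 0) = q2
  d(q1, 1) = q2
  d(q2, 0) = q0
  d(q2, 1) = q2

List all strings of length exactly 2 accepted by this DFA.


All strings of length 2: 4 total
Accepted: 0

None


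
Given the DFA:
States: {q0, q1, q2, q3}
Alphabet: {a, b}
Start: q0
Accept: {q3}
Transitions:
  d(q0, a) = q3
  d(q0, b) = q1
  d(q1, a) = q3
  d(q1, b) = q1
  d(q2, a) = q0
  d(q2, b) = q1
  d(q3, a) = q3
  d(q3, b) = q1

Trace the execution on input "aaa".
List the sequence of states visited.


Input: aaa
d(q0, a) = q3
d(q3, a) = q3
d(q3, a) = q3


q0 -> q3 -> q3 -> q3


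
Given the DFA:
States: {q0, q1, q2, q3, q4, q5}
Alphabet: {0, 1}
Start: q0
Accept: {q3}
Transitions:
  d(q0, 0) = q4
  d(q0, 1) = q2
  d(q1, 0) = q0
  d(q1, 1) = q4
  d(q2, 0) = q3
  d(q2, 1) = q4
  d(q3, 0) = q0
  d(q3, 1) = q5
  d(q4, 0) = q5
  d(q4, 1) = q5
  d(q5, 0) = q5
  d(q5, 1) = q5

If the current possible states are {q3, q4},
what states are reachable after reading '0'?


Apply transition on '0' from each current state:
  d(q3, 0) = q0
  d(q4, 0) = q5

{q0, q5}


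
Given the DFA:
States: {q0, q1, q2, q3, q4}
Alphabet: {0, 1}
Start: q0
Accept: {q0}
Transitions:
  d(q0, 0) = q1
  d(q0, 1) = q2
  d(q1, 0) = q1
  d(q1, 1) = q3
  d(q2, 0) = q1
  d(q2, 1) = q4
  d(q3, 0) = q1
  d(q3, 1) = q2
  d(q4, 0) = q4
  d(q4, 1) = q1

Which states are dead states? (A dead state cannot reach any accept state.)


Forward reachability from each state:
  q0 -> reaches accept state q0 (live)
  q1 -> reaches {q1, q2, q3, q4}, no accept state (dead)
  q2 -> reaches {q1, q2, q3, q4}, no accept state (dead)
  q3 -> reaches {q1, q2, q3, q4}, no accept state (dead)
  q4 -> reaches {q1, q2, q3, q4}, no accept state (dead)

{q1, q2, q3, q4}


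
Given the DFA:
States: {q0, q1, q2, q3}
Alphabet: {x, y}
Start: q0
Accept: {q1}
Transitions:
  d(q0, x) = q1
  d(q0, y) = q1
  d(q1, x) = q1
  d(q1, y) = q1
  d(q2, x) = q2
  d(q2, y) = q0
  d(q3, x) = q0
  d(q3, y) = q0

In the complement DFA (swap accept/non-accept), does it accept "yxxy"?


Trace: q0 -> q1 -> q1 -> q1 -> q1
Final: q1
Original accept: {q1}
Complement: q1 is in original accept

No, complement rejects (original accepts)


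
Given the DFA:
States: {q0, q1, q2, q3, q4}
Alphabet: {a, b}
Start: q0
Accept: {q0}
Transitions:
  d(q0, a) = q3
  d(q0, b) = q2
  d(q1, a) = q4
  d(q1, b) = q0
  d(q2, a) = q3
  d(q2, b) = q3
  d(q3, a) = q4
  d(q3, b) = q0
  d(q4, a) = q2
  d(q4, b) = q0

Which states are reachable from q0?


BFS from q0:
  layer 0: {q0}
  layer 1: {q2, q3}
  layer 2: {q4}

{q0, q2, q3, q4}


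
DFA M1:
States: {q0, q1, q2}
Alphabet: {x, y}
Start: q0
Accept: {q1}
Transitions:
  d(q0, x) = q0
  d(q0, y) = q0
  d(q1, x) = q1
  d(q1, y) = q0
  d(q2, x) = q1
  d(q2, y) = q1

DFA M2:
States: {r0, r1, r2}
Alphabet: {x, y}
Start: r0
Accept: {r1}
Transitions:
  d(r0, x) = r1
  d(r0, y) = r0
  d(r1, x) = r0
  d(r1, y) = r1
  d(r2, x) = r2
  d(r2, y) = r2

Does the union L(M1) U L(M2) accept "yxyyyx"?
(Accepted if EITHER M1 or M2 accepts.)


M1: final=q0 accepted=False
M2: final=r0 accepted=False

No, union rejects (neither accepts)


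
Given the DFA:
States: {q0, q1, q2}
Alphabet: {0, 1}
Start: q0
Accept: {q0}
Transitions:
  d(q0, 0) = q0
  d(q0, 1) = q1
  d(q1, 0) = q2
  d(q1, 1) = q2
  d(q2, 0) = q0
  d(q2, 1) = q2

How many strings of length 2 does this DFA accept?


Enumerating all length-2 strings:
  "00" -> q0 [accept]
  "01" -> q1 [reject]
  "10" -> q2 [reject]
  "11" -> q2 [reject]

1 out of 4


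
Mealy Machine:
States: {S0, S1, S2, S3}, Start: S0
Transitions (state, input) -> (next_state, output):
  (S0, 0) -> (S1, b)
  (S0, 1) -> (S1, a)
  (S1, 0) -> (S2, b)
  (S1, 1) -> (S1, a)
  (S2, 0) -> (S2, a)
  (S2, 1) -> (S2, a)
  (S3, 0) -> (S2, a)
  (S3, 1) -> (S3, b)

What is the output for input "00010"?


Step-by-step:
  (S0, 0) -> (S1, b)
  (S1, 0) -> (S2, b)
  (S2, 0) -> (S2, a)
  (S2, 1) -> (S2, a)
  (S2, 0) -> (S2, a)

"bbaaa"


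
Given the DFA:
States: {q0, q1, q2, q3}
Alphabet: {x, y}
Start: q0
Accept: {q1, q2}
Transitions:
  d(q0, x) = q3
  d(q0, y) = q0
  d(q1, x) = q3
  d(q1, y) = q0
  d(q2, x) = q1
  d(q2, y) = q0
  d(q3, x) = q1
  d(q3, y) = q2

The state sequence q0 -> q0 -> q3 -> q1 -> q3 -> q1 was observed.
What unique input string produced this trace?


Trace back each transition to find the symbol:
  q0 --[y]--> q0
  q0 --[x]--> q3
  q3 --[x]--> q1
  q1 --[x]--> q3
  q3 --[x]--> q1

"yxxxx"


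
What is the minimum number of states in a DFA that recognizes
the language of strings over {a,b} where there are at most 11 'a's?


States: count = 0, 1, ..., 11 (all accepting; 12 states), plus a dead state for count > 11.
Total: 12 + 1 = 13.

13


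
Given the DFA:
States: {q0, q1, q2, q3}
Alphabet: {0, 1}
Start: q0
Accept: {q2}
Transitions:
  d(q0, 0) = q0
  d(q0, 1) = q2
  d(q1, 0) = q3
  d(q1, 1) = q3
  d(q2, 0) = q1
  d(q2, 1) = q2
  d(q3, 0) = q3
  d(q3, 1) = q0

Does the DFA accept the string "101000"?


Trace: q0 -> q2 -> q1 -> q3 -> q3 -> q3 -> q3
Final state: q3
Accept states: {q2}

No, rejected (final state q3 is not an accept state)


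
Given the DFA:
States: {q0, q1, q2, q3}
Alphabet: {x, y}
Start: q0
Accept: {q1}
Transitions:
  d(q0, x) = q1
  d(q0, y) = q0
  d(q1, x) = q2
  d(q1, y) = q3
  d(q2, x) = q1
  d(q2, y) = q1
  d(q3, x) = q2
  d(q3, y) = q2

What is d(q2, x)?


Looking up transition d(q2, x)

q1


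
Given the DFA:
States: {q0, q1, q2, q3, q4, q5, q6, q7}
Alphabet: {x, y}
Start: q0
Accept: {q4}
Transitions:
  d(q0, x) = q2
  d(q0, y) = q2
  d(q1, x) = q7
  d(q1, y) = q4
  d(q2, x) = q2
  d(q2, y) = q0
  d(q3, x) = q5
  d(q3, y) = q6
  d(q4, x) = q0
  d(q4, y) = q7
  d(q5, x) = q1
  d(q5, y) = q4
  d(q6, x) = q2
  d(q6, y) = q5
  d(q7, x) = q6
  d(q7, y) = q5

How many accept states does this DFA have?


Accept states listed: {q4}
Counting: q4(1)

1


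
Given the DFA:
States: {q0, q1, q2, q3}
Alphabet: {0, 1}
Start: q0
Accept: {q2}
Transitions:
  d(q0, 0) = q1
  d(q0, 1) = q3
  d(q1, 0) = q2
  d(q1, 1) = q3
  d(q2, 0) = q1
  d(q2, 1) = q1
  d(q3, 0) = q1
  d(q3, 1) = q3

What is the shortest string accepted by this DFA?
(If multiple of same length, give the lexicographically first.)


BFS by string length (lex-first path to each state shown):
  len 0: q0<-""
  len 1: q1<-"0", q3<-"1"
  len 2: q1<-"10", q2<-"00", q3<-"01"
Found accept state at length 2.

"00"


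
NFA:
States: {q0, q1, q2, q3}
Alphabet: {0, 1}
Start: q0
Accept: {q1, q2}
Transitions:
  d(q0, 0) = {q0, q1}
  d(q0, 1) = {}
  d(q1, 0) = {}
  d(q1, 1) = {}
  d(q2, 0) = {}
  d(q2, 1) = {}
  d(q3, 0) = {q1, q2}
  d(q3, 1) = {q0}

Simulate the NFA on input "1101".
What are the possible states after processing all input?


Start: {q0}
  --1--> {}
  --1--> {}
  --0--> {}
  --1--> {}

{} (empty set, no valid transitions)


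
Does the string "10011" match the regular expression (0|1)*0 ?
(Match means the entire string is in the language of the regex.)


|string| = 5; first = '1'; last = '1'

No, "10011" does not match (0|1)*0


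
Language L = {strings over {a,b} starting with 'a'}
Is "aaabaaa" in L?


first symbol = 'a'

Yes, "aaabaaa" is in L


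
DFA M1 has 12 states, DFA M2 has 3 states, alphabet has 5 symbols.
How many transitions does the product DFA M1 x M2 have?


Product DFA has 12 * 3 = 36 states.
Each has 5 transitions: 36 * 5 = 180

180


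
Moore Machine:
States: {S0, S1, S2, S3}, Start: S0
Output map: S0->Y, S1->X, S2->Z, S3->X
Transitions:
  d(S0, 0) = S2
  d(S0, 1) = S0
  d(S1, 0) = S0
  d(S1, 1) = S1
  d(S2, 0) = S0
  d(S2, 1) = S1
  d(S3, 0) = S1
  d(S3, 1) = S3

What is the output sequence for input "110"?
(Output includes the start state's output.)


Start: S0 (output Y)
  --1--> S0 (output Y)
  --1--> S0 (output Y)
  --0--> S2 (output Z)

"YYYZ"


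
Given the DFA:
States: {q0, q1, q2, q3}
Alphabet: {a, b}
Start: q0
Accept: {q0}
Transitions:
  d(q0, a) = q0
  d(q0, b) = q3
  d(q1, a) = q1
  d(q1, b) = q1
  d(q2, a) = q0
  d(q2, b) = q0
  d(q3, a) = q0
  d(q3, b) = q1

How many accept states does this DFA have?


Accept states listed: {q0}
Counting: q0(1)

1


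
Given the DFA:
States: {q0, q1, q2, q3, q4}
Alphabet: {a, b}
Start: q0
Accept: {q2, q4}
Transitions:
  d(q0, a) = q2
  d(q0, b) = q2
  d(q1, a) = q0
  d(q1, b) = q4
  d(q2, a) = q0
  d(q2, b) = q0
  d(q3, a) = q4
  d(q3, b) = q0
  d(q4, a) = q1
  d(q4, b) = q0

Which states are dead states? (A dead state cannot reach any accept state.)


Forward reachability from each state:
  q0 -> reaches accept state q2 (live)
  q1 -> reaches accept state q2 (live)
  q2 -> reaches accept state q2 (live)
  q3 -> reaches accept state q2 (live)
  q4 -> reaches accept state q2 (live)

None (all states can reach an accept state)


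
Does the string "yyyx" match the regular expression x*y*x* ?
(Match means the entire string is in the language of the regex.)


|string| = 4; first = 'y'; last = 'x'

Yes, "yyyx" matches x*y*x*


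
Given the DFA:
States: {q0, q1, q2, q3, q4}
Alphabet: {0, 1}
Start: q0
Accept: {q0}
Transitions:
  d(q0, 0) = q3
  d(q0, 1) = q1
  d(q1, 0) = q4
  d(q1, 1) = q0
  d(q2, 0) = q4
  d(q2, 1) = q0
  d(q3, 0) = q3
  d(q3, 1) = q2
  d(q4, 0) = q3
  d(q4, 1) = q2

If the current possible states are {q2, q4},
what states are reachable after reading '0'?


Apply transition on '0' from each current state:
  d(q2, 0) = q4
  d(q4, 0) = q3

{q3, q4}


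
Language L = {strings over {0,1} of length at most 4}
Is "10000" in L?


length = 5

No, "10000" is not in L


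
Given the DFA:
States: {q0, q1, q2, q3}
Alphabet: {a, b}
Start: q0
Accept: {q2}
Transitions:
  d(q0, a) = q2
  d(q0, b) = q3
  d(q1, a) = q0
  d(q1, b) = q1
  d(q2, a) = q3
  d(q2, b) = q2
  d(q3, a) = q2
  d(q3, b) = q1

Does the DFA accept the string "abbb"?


Trace: q0 -> q2 -> q2 -> q2 -> q2
Final state: q2
Accept states: {q2}

Yes, accepted (final state q2 is an accept state)


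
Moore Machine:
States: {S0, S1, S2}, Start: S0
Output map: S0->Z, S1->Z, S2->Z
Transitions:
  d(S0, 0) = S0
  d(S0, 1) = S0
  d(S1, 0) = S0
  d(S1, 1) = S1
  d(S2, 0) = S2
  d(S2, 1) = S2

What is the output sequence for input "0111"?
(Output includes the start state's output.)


Start: S0 (output Z)
  --0--> S0 (output Z)
  --1--> S0 (output Z)
  --1--> S0 (output Z)
  --1--> S0 (output Z)

"ZZZZZ"


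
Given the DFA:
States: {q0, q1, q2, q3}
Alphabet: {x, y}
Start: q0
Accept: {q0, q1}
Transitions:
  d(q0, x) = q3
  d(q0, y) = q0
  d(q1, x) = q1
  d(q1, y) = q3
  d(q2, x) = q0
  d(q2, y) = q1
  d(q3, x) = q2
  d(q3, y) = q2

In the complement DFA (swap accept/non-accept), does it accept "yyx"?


Trace: q0 -> q0 -> q0 -> q3
Final: q3
Original accept: {q0, q1}
Complement: q3 is not in original accept

Yes, complement accepts (original rejects)


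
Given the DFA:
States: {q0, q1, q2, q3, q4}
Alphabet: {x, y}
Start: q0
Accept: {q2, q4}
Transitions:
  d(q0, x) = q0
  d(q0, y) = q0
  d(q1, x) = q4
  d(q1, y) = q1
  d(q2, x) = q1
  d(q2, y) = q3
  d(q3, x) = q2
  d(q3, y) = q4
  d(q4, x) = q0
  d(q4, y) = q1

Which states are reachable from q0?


BFS from q0:
  layer 0: {q0}

{q0}


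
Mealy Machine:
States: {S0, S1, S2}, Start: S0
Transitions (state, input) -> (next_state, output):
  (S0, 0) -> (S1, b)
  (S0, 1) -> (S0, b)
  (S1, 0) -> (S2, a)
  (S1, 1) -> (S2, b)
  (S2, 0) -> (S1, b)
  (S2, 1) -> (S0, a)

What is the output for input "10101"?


Step-by-step:
  (S0, 1) -> (S0, b)
  (S0, 0) -> (S1, b)
  (S1, 1) -> (S2, b)
  (S2, 0) -> (S1, b)
  (S1, 1) -> (S2, b)

"bbbbb"


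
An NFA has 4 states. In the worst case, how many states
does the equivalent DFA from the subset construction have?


Subset construction: one DFA state per subset of NFA states.
2^4 = 16

16


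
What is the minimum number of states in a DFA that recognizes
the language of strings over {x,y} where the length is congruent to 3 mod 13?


States track (length) mod 13.
Need 13 states: one per remainder 0..12; accept = remainder 3.

13


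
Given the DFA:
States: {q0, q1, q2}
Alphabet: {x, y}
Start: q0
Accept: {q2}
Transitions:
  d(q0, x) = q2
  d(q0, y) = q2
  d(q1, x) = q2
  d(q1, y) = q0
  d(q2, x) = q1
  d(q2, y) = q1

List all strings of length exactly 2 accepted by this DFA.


All strings of length 2: 4 total
Accepted: 0

None


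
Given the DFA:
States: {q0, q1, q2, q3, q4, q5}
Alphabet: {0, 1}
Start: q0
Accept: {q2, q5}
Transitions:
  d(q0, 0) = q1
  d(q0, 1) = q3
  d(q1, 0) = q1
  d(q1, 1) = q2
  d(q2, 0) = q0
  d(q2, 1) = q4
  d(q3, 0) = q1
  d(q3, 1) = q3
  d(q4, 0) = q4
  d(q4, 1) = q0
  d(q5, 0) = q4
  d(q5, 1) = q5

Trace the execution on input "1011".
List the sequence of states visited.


Input: 1011
d(q0, 1) = q3
d(q3, 0) = q1
d(q1, 1) = q2
d(q2, 1) = q4


q0 -> q3 -> q1 -> q2 -> q4


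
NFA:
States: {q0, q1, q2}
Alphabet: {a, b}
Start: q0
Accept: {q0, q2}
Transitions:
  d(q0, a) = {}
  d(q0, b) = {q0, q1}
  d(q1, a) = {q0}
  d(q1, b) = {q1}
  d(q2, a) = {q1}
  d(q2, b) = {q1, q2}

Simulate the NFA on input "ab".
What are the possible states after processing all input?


Start: {q0}
  --a--> {}
  --b--> {}

{} (empty set, no valid transitions)


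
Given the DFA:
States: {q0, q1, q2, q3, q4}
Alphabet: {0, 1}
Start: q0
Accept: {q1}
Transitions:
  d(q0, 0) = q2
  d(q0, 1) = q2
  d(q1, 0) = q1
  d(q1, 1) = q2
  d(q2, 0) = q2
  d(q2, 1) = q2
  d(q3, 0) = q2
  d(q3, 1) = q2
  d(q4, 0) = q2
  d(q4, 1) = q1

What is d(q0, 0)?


Looking up transition d(q0, 0)

q2


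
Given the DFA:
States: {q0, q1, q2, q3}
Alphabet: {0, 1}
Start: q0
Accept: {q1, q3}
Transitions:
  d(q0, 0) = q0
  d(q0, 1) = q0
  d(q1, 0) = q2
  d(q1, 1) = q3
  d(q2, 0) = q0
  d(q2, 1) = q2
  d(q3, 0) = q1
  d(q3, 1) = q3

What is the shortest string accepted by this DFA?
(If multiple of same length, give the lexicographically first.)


BFS by string length (lex-first path to each state shown):
  len 0: q0<-""
  len 1: q0<-"0"
  len 2: q0<-"00"
  len 3: q0<-"000"
  len 4: q0<-"0000"
  len 5: q0<-"00000"
  len 6: q0<-"000000"
  len 7: q0<-"0000000"
  len 8: q0<-"00000000"

No string accepted (empty language)


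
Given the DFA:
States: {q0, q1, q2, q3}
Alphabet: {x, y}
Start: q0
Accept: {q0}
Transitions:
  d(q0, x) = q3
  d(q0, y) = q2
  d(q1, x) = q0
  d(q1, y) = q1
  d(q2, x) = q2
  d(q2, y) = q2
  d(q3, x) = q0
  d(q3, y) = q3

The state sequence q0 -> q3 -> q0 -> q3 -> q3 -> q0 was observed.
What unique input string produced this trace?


Trace back each transition to find the symbol:
  q0 --[x]--> q3
  q3 --[x]--> q0
  q0 --[x]--> q3
  q3 --[y]--> q3
  q3 --[x]--> q0

"xxxyx"


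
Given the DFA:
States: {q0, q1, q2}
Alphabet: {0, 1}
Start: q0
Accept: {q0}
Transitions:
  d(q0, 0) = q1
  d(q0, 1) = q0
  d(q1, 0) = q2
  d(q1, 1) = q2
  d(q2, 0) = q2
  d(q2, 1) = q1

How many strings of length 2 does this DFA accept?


Enumerating all length-2 strings:
  "00" -> q2 [reject]
  "01" -> q2 [reject]
  "10" -> q1 [reject]
  "11" -> q0 [accept]

1 out of 4


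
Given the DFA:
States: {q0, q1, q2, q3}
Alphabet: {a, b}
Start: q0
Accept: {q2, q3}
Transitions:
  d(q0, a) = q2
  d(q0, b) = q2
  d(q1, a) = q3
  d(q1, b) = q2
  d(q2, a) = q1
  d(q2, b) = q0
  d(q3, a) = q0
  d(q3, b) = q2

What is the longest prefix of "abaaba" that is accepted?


Run the DFA, marking each prefix where the state is accepting:
  "" -> q0 [reject]
  "a" -> q2 [accept]
  "ab" -> q0 [reject]
  "aba" -> q2 [accept]
  "abaa" -> q1 [reject]
  "abaab" -> q2 [accept]
  "abaaba" -> q1 [reject]

"abaab"


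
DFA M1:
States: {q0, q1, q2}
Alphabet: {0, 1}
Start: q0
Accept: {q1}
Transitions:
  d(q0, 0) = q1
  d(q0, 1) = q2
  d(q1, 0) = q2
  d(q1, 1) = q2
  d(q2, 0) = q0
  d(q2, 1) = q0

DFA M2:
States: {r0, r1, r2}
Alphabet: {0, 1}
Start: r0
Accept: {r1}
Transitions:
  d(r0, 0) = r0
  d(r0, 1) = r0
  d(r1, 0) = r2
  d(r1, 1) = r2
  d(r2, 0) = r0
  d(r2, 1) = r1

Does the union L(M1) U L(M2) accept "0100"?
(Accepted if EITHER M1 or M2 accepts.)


M1: final=q1 accepted=True
M2: final=r0 accepted=False

Yes, union accepts


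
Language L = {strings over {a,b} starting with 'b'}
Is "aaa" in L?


first symbol = 'a'

No, "aaa" is not in L


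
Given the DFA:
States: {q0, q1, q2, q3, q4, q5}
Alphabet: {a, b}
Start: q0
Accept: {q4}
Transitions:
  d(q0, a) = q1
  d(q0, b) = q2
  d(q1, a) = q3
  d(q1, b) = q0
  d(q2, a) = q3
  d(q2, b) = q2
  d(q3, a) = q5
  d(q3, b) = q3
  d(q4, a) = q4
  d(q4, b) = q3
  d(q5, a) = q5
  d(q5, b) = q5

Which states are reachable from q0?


BFS from q0:
  layer 0: {q0}
  layer 1: {q1, q2}
  layer 2: {q3}
  layer 3: {q5}

{q0, q1, q2, q3, q5}


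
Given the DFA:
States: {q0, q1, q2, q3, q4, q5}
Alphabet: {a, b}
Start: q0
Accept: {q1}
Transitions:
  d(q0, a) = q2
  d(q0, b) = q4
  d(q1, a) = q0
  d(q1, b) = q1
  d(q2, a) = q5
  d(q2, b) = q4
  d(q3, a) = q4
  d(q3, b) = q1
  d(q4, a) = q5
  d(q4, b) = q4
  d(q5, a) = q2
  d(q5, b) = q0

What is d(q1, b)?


Looking up transition d(q1, b)

q1


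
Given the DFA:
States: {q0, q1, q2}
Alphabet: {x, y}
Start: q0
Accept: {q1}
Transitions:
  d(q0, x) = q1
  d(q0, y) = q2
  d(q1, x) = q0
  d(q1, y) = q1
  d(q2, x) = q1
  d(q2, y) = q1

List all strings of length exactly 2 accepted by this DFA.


All strings of length 2: 4 total
Accepted: 3

"xy", "yx", "yy"


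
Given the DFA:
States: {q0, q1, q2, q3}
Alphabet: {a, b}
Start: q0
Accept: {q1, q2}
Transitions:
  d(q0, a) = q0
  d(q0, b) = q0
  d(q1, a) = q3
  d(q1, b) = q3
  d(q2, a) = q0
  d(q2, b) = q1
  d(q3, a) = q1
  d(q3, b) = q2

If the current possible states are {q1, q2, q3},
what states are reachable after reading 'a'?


Apply transition on 'a' from each current state:
  d(q1, a) = q3
  d(q2, a) = q0
  d(q3, a) = q1

{q0, q1, q3}


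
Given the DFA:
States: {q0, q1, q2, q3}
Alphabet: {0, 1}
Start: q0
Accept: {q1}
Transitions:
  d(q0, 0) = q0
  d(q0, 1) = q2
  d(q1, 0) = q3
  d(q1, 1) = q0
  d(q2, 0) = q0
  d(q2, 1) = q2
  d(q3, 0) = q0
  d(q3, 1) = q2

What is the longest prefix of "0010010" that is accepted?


Run the DFA, marking each prefix where the state is accepting:
  "" -> q0 [reject]
  "0" -> q0 [reject]
  "00" -> q0 [reject]
  "001" -> q2 [reject]
  "0010" -> q0 [reject]
  "00100" -> q0 [reject]
  "001001" -> q2 [reject]
  "0010010" -> q0 [reject]

No prefix is accepted


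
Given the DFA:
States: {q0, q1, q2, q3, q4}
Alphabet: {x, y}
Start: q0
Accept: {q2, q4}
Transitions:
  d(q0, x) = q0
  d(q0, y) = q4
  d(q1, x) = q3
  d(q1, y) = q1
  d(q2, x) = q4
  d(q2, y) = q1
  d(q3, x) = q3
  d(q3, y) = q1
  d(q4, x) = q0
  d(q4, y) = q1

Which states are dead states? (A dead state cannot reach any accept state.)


Forward reachability from each state:
  q0 -> reaches accept state q4 (live)
  q1 -> reaches {q1, q3}, no accept state (dead)
  q2 -> reaches accept state q2 (live)
  q3 -> reaches {q1, q3}, no accept state (dead)
  q4 -> reaches accept state q4 (live)

{q1, q3}


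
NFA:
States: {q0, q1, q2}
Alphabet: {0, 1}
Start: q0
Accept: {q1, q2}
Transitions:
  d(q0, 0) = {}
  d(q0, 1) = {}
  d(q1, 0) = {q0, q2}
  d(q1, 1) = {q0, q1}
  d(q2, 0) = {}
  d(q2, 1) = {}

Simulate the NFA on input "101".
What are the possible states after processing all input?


Start: {q0}
  --1--> {}
  --0--> {}
  --1--> {}

{} (empty set, no valid transitions)


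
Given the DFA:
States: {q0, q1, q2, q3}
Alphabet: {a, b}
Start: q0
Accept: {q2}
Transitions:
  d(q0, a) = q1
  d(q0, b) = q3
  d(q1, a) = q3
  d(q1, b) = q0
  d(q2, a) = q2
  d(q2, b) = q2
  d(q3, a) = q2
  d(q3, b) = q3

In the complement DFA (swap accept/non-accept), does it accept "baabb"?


Trace: q0 -> q3 -> q2 -> q2 -> q2 -> q2
Final: q2
Original accept: {q2}
Complement: q2 is in original accept

No, complement rejects (original accepts)
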